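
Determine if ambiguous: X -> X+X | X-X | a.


'a+a-a' has two parse trees (no precedence encoded between + and -)
Ambiguous


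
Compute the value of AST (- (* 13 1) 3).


Evaluate inner: (* 13 1) = 13
Evaluate root: (- 13 3) = 10
Result: 10


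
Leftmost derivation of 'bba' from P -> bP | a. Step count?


Derivation: P => bP => bbP => bba
Steps: 3


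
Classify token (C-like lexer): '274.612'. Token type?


Pattern: digits with a decimal point
Type: FLOAT_LITERAL


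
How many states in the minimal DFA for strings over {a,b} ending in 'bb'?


Track the longest suffix of input matching a prefix of 'bb': 3 classes (prefixes of length 0..2)
Minimal DFA: 3 states


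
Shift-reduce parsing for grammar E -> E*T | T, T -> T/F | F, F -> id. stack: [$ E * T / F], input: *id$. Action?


handle 'T/F' on top
Action: reduce (T -> T/F)


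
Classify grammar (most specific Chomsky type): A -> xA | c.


Right-linear: every RHS is a terminal or a terminal followed by one nonterminal
Classification: Type 3 (Regular)


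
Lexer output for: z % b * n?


Scan left to right, longest-match per lexeme
Tokens: ID(z), OP(%), ID(b), OP(*), ID(n)


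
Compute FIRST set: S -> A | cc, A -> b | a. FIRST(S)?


Per alternative of S: FIRST(A) = {a, b}; FIRST(cc) = {c}
FIRST(S) = {a, b, c}


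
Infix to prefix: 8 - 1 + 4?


left-to-right (same/higher precedence on left): tree is (+ (- 8 1) 4)
Prefix: + - 8 1 4


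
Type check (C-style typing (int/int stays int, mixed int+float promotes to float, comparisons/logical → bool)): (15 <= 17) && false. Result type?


Operand types: bool && bool
Rule: logical operators take bool operands and yield bool
Result type: bool


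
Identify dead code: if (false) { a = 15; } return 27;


condition is constant false, so the whole block is unreachable
Dead: 'if (false) { a = 15; }'


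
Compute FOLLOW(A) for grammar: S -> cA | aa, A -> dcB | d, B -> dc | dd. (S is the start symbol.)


$ ∈ FOLLOW(S). For each A -> αBβ: add FIRST(β)\{ε} to FOLLOW(B); if β nullable, add FOLLOW(A).
FOLLOW(A) = {$}


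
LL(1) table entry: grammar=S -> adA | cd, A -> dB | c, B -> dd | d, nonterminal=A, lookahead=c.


For [A, c]: 'c' ∈ FIRST(c)
Entry: A -> c


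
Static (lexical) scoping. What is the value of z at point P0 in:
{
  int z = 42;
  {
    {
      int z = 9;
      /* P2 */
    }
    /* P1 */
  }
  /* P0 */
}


z declared in the same block as P0
z = 42


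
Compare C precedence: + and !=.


'+' is additive (level 9); '!=' is equality (level 6)
Higher level binds tighter
'+' has higher precedence than '!='


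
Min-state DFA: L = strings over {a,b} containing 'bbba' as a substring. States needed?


KMP-style automaton: 4 progress states + 1 absorbing accept = 5
Minimal DFA: 5 states


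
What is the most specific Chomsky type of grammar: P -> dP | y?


Right-linear: every RHS is a terminal or a terminal followed by one nonterminal
Classification: Type 3 (Regular)


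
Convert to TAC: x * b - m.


Break into single-operator statements:
t1 = x * b
t2 = t1 - m


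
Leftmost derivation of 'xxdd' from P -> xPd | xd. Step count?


Derivation: P => xPd => xxdd
Steps: 2


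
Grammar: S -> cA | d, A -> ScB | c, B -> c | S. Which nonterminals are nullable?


A nonterminal is nullable iff some alternative derives ε (directly, or every symbol in it is nullable)
Nullable: {}


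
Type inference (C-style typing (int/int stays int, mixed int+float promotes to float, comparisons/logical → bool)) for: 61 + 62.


Operand types: int + int
Rule: mixed int/float promotes to float; int/int stays int
Result type: int


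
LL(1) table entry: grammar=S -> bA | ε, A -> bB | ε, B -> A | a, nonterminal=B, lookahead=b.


For [B, b]: 'b' ∈ FIRST(A)
Entry: B -> A


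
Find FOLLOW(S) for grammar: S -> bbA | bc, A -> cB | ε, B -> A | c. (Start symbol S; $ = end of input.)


$ ∈ FOLLOW(S). For each A -> αBβ: add FIRST(β)\{ε} to FOLLOW(B); if β nullable, add FOLLOW(A).
FOLLOW(S) = {$}


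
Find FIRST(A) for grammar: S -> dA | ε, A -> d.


Per alternative of A: FIRST(d) = {d}
FIRST(A) = {d}


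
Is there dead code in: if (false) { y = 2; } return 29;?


condition is constant false, so the whole block is unreachable
Dead: 'if (false) { y = 2; }'


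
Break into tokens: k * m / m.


Scan left to right, longest-match per lexeme
Tokens: ID(k), OP(*), ID(m), OP(/), ID(m)


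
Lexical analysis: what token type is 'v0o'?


Pattern: letter/underscore followed by alphanumerics, not a keyword
Type: IDENTIFIER


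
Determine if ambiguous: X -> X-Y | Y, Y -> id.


precedence layered via separate nonterminal Y: deterministic
Unambiguous


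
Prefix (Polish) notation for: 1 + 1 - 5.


left-to-right (same/higher precedence on left): tree is (- (+ 1 1) 5)
Prefix: - + 1 1 5


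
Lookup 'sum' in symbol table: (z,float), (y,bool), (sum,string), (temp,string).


Lookup 'sum' → type string


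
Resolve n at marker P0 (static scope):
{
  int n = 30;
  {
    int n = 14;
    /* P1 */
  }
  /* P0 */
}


n declared in the same block as P0
n = 30


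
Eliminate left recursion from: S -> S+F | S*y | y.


Left-recursive alternatives: S+F, S*y; non-recursive: y
Introduce S': S -> yS', S' -> +FS' | *yS' | ε


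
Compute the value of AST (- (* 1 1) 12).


Evaluate inner: (* 1 1) = 1
Evaluate root: (- 1 12) = -11
Result: -11


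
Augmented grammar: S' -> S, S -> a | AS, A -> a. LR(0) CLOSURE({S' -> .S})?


Start: S' -> .S
For each item with dot before a nonterminal B, add B -> .γ for every B-production
Closure: [S' -> .S, S -> .a, S -> .AS, A -> .a]


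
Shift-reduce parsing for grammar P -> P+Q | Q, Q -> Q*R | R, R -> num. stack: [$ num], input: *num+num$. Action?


'num' on top is the handle for R -> num
Action: reduce (R -> num)


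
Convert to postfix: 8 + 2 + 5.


Left to right (same or higher precedence on left)
Postfix: 8 2 + 5 +


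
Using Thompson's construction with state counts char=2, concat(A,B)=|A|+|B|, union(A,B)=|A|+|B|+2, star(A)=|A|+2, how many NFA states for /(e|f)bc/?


Syntax tree has 4 char leaf(s), 1 union(s), 0 star(s)
chars contribute 4×2 = 8; each union adds +2; each star adds +2
Total: 8 + 2 + 0 = 10 states


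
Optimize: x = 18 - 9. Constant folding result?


18 - 9 = 9 at compile time
Optimized: x = 9


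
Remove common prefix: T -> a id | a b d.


Common prefix: 'a'
Factored: T -> a T', T' -> id | b d


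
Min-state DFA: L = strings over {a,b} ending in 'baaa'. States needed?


Track the longest suffix of input matching a prefix of 'baaa': 5 classes (prefixes of length 0..4)
Minimal DFA: 5 states


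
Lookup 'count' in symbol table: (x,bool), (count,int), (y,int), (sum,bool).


Lookup 'count' → type int


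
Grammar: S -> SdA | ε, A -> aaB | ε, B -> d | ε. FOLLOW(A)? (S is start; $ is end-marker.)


$ ∈ FOLLOW(S). For each A -> αBβ: add FIRST(β)\{ε} to FOLLOW(B); if β nullable, add FOLLOW(A).
FOLLOW(A) = {$, d}


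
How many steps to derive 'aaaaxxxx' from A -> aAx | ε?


Derivation: A => aAx => aaAxx => aaaAxxx => aaaaAxxxx => aaaaxxxx
Steps: 5


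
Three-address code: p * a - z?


Break into single-operator statements:
t1 = p * a
t2 = t1 - z


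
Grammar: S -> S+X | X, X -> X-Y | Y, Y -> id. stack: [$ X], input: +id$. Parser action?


lookahead ∉ {-} so X won't extend; reduce S -> X
Action: reduce (S -> X)


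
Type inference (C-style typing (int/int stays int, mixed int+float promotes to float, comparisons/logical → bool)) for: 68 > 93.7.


Operand types: int > float
Rule: comparison yields bool
Result type: bool


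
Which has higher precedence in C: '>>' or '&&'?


'>>' is shift (level 8); '&&' is logical AND (level 2)
Higher level binds tighter
'>>' has higher precedence than '&&'


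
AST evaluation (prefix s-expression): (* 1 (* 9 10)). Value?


Evaluate inner: (* 9 10) = 90
Evaluate root: (* 1 90) = 90
Result: 90


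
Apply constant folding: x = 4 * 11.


4 * 11 = 44 at compile time
Optimized: x = 44


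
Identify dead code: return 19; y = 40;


statement follows a return and is unreachable
Dead: 'y = 40'


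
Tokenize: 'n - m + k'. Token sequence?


Scan left to right, longest-match per lexeme
Tokens: ID(n), OP(-), ID(m), OP(+), ID(k)


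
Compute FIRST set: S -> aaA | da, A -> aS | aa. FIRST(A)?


Per alternative of A: FIRST(aS) = {a}; FIRST(aa) = {a}
FIRST(A) = {a}


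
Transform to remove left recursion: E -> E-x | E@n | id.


Left-recursive alternatives: E-x, E@n; non-recursive: id
Introduce E': E -> idE', E' -> -xE' | @nE' | ε


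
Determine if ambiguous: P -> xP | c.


right-linear, alternatives start with distinct terminals 'x' vs 'c': unique leftmost derivation
Unambiguous


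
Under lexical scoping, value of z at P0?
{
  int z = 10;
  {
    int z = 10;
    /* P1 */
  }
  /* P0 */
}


z declared in the same block as P0
z = 10


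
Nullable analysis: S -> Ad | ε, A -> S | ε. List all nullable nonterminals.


A nonterminal is nullable iff some alternative derives ε (directly, or every symbol in it is nullable)
Nullable: {A, S}


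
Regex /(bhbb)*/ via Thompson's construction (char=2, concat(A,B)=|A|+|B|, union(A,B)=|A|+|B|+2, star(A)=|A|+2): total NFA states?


Syntax tree has 4 char leaf(s), 0 union(s), 1 star(s)
chars contribute 4×2 = 8; each union adds +2; each star adds +2
Total: 8 + 0 + 2 = 10 states


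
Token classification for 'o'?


Pattern: letter/underscore followed by alphanumerics, not a keyword
Type: IDENTIFIER


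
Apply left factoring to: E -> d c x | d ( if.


Common prefix: 'd'
Factored: E -> d E', E' -> c x | ( if


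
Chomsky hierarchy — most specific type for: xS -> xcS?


LHS has context (more than one symbol) and |LHS| ≤ |RHS|
Classification: Type 1 (Context-Sensitive)


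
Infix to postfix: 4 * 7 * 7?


Left to right (same or higher precedence on left)
Postfix: 4 7 * 7 *


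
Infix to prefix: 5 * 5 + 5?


left-to-right (same/higher precedence on left): tree is (+ (* 5 5) 5)
Prefix: + * 5 5 5


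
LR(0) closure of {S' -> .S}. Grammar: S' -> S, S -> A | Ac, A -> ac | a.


Start: S' -> .S
For each item with dot before a nonterminal B, add B -> .γ for every B-production
Closure: [S' -> .S, S -> .A, S -> .Ac, A -> .ac, A -> .a]


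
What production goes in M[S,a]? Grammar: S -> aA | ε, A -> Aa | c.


For [S, a]: 'a' ∈ FIRST(aA)
Entry: S -> aA


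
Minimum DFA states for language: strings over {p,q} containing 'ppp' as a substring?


KMP-style automaton: 3 progress states + 1 absorbing accept = 4
Minimal DFA: 4 states


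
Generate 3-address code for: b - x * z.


Break into single-operator statements:
t1 = x * z
t2 = b - t1


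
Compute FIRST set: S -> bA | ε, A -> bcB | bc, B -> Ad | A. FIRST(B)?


Per alternative of B: FIRST(Ad) = {b}; FIRST(A) = {b}
FIRST(B) = {b}


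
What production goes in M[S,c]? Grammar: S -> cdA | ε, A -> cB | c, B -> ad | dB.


For [S, c]: 'c' ∈ FIRST(cdA)
Entry: S -> cdA


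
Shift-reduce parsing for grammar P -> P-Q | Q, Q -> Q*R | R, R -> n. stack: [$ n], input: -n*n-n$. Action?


'n' on top is the handle for R -> n
Action: reduce (R -> n)


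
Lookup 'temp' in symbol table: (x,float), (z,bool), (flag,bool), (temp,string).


Lookup 'temp' → type string


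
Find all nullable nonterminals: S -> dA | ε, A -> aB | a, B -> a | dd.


A nonterminal is nullable iff some alternative derives ε (directly, or every symbol in it is nullable)
Nullable: {S}


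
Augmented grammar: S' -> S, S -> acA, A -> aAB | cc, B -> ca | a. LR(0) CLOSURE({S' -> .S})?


Start: S' -> .S
For each item with dot before a nonterminal B, add B -> .γ for every B-production
Closure: [S' -> .S, S -> .acA]


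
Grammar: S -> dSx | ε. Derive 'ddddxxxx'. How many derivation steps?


Derivation: S => dSx => ddSxx => dddSxxx => ddddSxxxx => ddddxxxx
Steps: 5


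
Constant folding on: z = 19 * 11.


19 * 11 = 209 at compile time
Optimized: z = 209


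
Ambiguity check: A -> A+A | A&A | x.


'x+x&x' has two parse trees (no precedence encoded between + and &)
Ambiguous


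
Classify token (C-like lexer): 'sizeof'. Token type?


Pattern: reserved word
Type: KEYWORD


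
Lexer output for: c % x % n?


Scan left to right, longest-match per lexeme
Tokens: ID(c), OP(%), ID(x), OP(%), ID(n)


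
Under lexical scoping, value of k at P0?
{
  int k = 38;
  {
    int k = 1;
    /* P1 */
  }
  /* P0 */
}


k declared in the same block as P0
k = 38


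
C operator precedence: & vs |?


'&' is bitwise AND (level 5); '|' is bitwise OR (level 3)
Higher level binds tighter
'&' has higher precedence than '|'


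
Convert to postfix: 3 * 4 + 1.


Left to right (same or higher precedence on left)
Postfix: 3 4 * 1 +


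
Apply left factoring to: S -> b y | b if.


Common prefix: 'b'
Factored: S -> b S', S' -> y | if


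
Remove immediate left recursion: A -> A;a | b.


Left-recursive alternatives: A;a; non-recursive: b
Introduce A': A -> bA', A' -> ;aA' | ε


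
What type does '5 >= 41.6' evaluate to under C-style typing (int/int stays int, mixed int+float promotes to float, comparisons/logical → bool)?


Operand types: int >= float
Rule: comparison yields bool
Result type: bool


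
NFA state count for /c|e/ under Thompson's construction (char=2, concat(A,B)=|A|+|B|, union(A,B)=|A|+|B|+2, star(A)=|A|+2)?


Syntax tree has 2 char leaf(s), 1 union(s), 0 star(s)
chars contribute 2×2 = 4; each union adds +2; each star adds +2
Total: 4 + 2 + 0 = 6 states


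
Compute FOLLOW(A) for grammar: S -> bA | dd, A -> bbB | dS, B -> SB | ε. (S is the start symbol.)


$ ∈ FOLLOW(S). For each A -> αBβ: add FIRST(β)\{ε} to FOLLOW(B); if β nullable, add FOLLOW(A).
FOLLOW(A) = {$, b, d}


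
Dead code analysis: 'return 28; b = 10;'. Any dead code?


statement follows a return and is unreachable
Dead: 'b = 10'


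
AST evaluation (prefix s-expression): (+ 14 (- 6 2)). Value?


Evaluate inner: (- 6 2) = 4
Evaluate root: (+ 14 4) = 18
Result: 18


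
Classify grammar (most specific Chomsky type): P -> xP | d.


Right-linear: every RHS is a terminal or a terminal followed by one nonterminal
Classification: Type 3 (Regular)


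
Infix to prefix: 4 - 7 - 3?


left-to-right (same/higher precedence on left): tree is (- (- 4 7) 3)
Prefix: - - 4 7 3


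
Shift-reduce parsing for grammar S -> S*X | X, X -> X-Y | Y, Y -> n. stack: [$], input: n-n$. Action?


no handle on stack; shift 'n'
Action: shift


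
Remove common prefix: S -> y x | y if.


Common prefix: 'y'
Factored: S -> y S', S' -> x | if


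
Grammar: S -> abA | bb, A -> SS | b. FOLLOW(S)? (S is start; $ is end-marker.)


$ ∈ FOLLOW(S). For each A -> αBβ: add FIRST(β)\{ε} to FOLLOW(B); if β nullable, add FOLLOW(A).
FOLLOW(S) = {$, a, b}


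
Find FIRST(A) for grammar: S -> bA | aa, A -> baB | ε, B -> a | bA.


Per alternative of A: FIRST(baB) = {b}; FIRST(ε) = {ε}
FIRST(A) = {b, ε}


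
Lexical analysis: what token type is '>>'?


Pattern: operator symbol
Type: OPERATOR


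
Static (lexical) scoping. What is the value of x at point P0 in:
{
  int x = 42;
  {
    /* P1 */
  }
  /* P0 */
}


x declared in the same block as P0
x = 42


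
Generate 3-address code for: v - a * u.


Break into single-operator statements:
t1 = a * u
t2 = v - t1


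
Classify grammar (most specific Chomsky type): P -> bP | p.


Right-linear: every RHS is a terminal or a terminal followed by one nonterminal
Classification: Type 3 (Regular)


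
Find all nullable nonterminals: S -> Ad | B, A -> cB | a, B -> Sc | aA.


A nonterminal is nullable iff some alternative derives ε (directly, or every symbol in it is nullable)
Nullable: {}


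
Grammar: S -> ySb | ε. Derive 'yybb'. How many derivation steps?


Derivation: S => ySb => yySbb => yybb
Steps: 3


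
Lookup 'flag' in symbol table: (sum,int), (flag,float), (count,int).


Lookup 'flag' → type float


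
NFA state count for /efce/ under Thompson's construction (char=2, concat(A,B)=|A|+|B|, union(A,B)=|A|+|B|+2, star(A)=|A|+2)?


Syntax tree has 4 char leaf(s), 0 union(s), 0 star(s)
chars contribute 4×2 = 8; each union adds +2; each star adds +2
Total: 8 + 0 + 0 = 8 states


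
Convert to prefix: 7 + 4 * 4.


'*' binds tighter: tree is (+ 7 (* 4 4))
Prefix: + 7 * 4 4


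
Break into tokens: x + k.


Scan left to right, longest-match per lexeme
Tokens: ID(x), OP(+), ID(k)


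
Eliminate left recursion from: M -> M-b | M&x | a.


Left-recursive alternatives: M-b, M&x; non-recursive: a
Introduce M': M -> aM', M' -> -bM' | &xM' | ε


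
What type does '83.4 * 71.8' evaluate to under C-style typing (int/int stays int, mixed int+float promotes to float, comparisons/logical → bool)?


Operand types: float * float
Rule: mixed int/float promotes to float; int/int stays int
Result type: float


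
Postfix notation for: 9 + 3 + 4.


Left to right (same or higher precedence on left)
Postfix: 9 3 + 4 +


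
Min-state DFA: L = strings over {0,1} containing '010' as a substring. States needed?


KMP-style automaton: 3 progress states + 1 absorbing accept = 4
Minimal DFA: 4 states


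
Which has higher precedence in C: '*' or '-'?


'*' is multiplicative (level 10); '-' is additive (level 9)
Higher level binds tighter
'*' has higher precedence than '-'


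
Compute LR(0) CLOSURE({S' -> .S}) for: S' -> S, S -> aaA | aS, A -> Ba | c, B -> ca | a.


Start: S' -> .S
For each item with dot before a nonterminal B, add B -> .γ for every B-production
Closure: [S' -> .S, S -> .aaA, S -> .aS]


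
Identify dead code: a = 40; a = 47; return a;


first assignment to a is overwritten before any read
Dead: 'a = 40'


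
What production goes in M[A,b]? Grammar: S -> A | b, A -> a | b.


For [A, b]: 'b' ∈ FIRST(b)
Entry: A -> b


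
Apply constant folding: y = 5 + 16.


5 + 16 = 21 at compile time
Optimized: y = 21


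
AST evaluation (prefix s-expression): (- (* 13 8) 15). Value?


Evaluate inner: (* 13 8) = 104
Evaluate root: (- 104 15) = 89
Result: 89


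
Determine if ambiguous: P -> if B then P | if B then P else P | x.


dangling else: 'if B then if B then x else x' parses two ways
Ambiguous


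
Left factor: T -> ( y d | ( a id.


Common prefix: '('
Factored: T -> ( T', T' -> y d | a id


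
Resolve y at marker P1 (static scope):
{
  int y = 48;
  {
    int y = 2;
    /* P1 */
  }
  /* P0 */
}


y declared in the same block as P1
y = 2


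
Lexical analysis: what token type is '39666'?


Pattern: digits only
Type: INTEGER_LITERAL


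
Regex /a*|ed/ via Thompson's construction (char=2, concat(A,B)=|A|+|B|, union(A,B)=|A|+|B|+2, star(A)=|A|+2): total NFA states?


Syntax tree has 3 char leaf(s), 1 union(s), 1 star(s)
chars contribute 3×2 = 6; each union adds +2; each star adds +2
Total: 6 + 2 + 2 = 10 states


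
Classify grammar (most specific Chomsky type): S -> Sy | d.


Left-linear: every RHS is a terminal or one nonterminal followed by a terminal
Classification: Type 3 (Regular)


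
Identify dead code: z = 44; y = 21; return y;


z is assigned but never read
Dead: 'z = 44'


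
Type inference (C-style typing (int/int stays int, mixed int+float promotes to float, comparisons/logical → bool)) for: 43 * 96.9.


Operand types: int * float
Rule: mixed int/float promotes to float; int/int stays int
Result type: float


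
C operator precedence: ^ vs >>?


'>>' is shift (level 8); '^' is bitwise XOR (level 4)
Higher level binds tighter
'>>' has higher precedence than '^'


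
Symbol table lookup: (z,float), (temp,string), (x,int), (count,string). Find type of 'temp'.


Lookup 'temp' → type string


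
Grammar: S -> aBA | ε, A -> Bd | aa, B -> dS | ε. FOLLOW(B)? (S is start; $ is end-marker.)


$ ∈ FOLLOW(S). For each A -> αBβ: add FIRST(β)\{ε} to FOLLOW(B); if β nullable, add FOLLOW(A).
FOLLOW(B) = {a, d}


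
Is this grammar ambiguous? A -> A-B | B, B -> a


precedence layered via separate nonterminal B: deterministic
Unambiguous


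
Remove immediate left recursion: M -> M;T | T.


Left-recursive alternatives: M;T; non-recursive: T
Introduce M': M -> TM', M' -> ;TM' | ε


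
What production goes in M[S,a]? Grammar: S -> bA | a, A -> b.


For [S, a]: 'a' ∈ FIRST(a)
Entry: S -> a


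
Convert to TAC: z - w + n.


Break into single-operator statements:
t1 = z - w
t2 = t1 + n


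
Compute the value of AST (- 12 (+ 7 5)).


Evaluate inner: (+ 7 5) = 12
Evaluate root: (- 12 12) = 0
Result: 0


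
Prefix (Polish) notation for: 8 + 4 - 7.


left-to-right (same/higher precedence on left): tree is (- (+ 8 4) 7)
Prefix: - + 8 4 7


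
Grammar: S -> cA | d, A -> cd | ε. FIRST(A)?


Per alternative of A: FIRST(cd) = {c}; FIRST(ε) = {ε}
FIRST(A) = {c, ε}


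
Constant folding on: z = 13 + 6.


13 + 6 = 19 at compile time
Optimized: z = 19


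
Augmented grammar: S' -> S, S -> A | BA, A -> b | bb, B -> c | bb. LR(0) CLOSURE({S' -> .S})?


Start: S' -> .S
For each item with dot before a nonterminal B, add B -> .γ for every B-production
Closure: [S' -> .S, S -> .A, S -> .BA, A -> .b, A -> .bb, B -> .c, B -> .bb]


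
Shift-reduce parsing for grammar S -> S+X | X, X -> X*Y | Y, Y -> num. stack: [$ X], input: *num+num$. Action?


shift '*' to continue X -> X*Y
Action: shift


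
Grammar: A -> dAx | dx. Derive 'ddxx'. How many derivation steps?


Derivation: A => dAx => ddxx
Steps: 2


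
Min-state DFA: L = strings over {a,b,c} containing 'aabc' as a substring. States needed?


KMP-style automaton: 4 progress states + 1 absorbing accept = 5
Minimal DFA: 5 states


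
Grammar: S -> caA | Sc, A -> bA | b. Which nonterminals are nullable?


A nonterminal is nullable iff some alternative derives ε (directly, or every symbol in it is nullable)
Nullable: {}


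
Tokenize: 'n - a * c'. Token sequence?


Scan left to right, longest-match per lexeme
Tokens: ID(n), OP(-), ID(a), OP(*), ID(c)


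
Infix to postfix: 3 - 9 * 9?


* has higher precedence, evaluate 9*9 first
Postfix: 3 9 9 * -


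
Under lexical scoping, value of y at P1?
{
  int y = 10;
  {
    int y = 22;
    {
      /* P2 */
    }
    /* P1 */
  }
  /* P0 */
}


y declared in the same block as P1
y = 22


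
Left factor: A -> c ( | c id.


Common prefix: 'c'
Factored: A -> c A', A' -> ( | id


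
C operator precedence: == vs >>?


'>>' is shift (level 8); '==' is equality (level 6)
Higher level binds tighter
'>>' has higher precedence than '=='


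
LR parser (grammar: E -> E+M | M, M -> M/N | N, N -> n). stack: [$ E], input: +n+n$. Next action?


shift '+' to continue E -> E+M
Action: shift


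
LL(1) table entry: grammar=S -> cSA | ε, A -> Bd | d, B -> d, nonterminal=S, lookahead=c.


For [S, c]: 'c' ∈ FIRST(cSA)
Entry: S -> cSA


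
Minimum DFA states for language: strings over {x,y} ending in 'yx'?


Track the longest suffix of input matching a prefix of 'yx': 3 classes (prefixes of length 0..2)
Minimal DFA: 3 states


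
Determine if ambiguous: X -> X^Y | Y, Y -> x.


precedence layered via separate nonterminal Y: deterministic
Unambiguous


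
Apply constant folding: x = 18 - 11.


18 - 11 = 7 at compile time
Optimized: x = 7


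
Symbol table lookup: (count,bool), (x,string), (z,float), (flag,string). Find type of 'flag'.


Lookup 'flag' → type string


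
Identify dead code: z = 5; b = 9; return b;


z is assigned but never read
Dead: 'z = 5'


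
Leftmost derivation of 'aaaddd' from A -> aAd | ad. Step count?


Derivation: A => aAd => aaAdd => aaaddd
Steps: 3


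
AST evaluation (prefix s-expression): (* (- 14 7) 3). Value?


Evaluate inner: (- 14 7) = 7
Evaluate root: (* 7 3) = 21
Result: 21


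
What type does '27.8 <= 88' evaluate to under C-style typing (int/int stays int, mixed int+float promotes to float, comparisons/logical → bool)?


Operand types: float <= int
Rule: comparison yields bool
Result type: bool


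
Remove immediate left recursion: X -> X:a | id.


Left-recursive alternatives: X:a; non-recursive: id
Introduce X': X -> idX', X' -> :aX' | ε


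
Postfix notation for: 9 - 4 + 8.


Left to right (same or higher precedence on left)
Postfix: 9 4 - 8 +


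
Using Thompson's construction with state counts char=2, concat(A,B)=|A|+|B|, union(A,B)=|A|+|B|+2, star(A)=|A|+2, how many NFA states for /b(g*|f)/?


Syntax tree has 3 char leaf(s), 1 union(s), 1 star(s)
chars contribute 3×2 = 6; each union adds +2; each star adds +2
Total: 6 + 2 + 2 = 10 states


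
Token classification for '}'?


Pattern: delimiter/punctuation
Type: PUNCTUATION


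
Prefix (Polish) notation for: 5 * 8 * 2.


left-to-right (same/higher precedence on left): tree is (* (* 5 8) 2)
Prefix: * * 5 8 2


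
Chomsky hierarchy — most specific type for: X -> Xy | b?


Left-linear: every RHS is a terminal or one nonterminal followed by a terminal
Classification: Type 3 (Regular)


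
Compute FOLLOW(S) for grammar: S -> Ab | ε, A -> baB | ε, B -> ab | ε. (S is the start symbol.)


$ ∈ FOLLOW(S). For each A -> αBβ: add FIRST(β)\{ε} to FOLLOW(B); if β nullable, add FOLLOW(A).
FOLLOW(S) = {$}


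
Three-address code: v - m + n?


Break into single-operator statements:
t1 = v - m
t2 = t1 + n


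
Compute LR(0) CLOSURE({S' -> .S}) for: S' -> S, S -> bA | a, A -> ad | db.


Start: S' -> .S
For each item with dot before a nonterminal B, add B -> .γ for every B-production
Closure: [S' -> .S, S -> .bA, S -> .a]


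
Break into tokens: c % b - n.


Scan left to right, longest-match per lexeme
Tokens: ID(c), OP(%), ID(b), OP(-), ID(n)


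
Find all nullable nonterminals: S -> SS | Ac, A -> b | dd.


A nonterminal is nullable iff some alternative derives ε (directly, or every symbol in it is nullable)
Nullable: {}


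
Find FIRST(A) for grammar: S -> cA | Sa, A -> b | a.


Per alternative of A: FIRST(b) = {b}; FIRST(a) = {a}
FIRST(A) = {a, b}


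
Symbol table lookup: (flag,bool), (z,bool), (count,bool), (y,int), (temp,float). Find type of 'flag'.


Lookup 'flag' → type bool


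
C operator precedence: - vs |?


'-' is additive (level 9); '|' is bitwise OR (level 3)
Higher level binds tighter
'-' has higher precedence than '|'


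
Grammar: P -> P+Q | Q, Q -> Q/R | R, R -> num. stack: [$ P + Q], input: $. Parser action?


handle 'P+Q' on top; lookahead ∈ FOLLOW(P) = {+, $}
Action: reduce (P -> P+Q)


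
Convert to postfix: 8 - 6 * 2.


* has higher precedence, evaluate 6*2 first
Postfix: 8 6 2 * -


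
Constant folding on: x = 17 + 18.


17 + 18 = 35 at compile time
Optimized: x = 35


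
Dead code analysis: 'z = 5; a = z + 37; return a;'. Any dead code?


z is read by a's definition; a is returned
No dead code


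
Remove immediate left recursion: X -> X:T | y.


Left-recursive alternatives: X:T; non-recursive: y
Introduce X': X -> yX', X' -> :TX' | ε


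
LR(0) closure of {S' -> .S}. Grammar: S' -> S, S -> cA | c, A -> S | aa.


Start: S' -> .S
For each item with dot before a nonterminal B, add B -> .γ for every B-production
Closure: [S' -> .S, S -> .cA, S -> .c]


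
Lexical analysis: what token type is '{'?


Pattern: delimiter/punctuation
Type: PUNCTUATION


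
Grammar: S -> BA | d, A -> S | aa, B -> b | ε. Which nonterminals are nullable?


A nonterminal is nullable iff some alternative derives ε (directly, or every symbol in it is nullable)
Nullable: {B}


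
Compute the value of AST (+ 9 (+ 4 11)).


Evaluate inner: (+ 4 11) = 15
Evaluate root: (+ 9 15) = 24
Result: 24


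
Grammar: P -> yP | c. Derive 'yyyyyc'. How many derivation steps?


Derivation: P => yP => yyP => yyyP => yyyyP => yyyyyP => yyyyyc
Steps: 6


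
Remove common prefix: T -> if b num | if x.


Common prefix: 'if'
Factored: T -> if T', T' -> b num | x


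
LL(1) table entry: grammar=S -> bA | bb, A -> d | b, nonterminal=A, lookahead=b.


For [A, b]: 'b' ∈ FIRST(b)
Entry: A -> b


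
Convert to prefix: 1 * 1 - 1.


left-to-right (same/higher precedence on left): tree is (- (* 1 1) 1)
Prefix: - * 1 1 1


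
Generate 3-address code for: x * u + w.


Break into single-operator statements:
t1 = x * u
t2 = t1 + w


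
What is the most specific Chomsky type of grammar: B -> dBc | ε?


Single nonterminal LHS, but d^n c^n is not regular
Classification: Type 2 (Context-Free)


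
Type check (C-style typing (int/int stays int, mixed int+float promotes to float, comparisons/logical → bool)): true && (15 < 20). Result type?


Operand types: bool && bool
Rule: logical operators take bool operands and yield bool
Result type: bool


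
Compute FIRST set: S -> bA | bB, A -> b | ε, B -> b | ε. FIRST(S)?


Per alternative of S: FIRST(bA) = {b}; FIRST(bB) = {b}
FIRST(S) = {b}


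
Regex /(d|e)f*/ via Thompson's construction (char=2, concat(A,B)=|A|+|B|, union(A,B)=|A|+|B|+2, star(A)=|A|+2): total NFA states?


Syntax tree has 3 char leaf(s), 1 union(s), 1 star(s)
chars contribute 3×2 = 6; each union adds +2; each star adds +2
Total: 6 + 2 + 2 = 10 states


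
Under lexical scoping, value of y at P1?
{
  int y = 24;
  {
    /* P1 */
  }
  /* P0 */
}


P1's block does not declare y; resolves to the enclosing declaration at depth 0
y = 24


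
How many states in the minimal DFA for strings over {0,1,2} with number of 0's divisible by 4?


Track (count of 0) mod 4: states 0..3, accept at 0
Minimal DFA: 4 states


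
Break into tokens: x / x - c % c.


Scan left to right, longest-match per lexeme
Tokens: ID(x), OP(/), ID(x), OP(-), ID(c), OP(%), ID(c)


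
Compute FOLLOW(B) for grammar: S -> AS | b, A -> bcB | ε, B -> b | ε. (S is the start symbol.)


$ ∈ FOLLOW(S). For each A -> αBβ: add FIRST(β)\{ε} to FOLLOW(B); if β nullable, add FOLLOW(A).
FOLLOW(B) = {b}


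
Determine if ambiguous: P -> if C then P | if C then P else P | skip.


dangling else: 'if C then if C then skip else skip' parses two ways
Ambiguous


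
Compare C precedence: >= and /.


'/' is multiplicative (level 10); '>=' is relational (level 7)
Higher level binds tighter
'/' has higher precedence than '>='


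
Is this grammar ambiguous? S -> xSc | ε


balanced x^n…c^n: each string has a unique parse
Unambiguous


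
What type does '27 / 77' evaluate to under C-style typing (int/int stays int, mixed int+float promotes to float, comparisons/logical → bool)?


Operand types: int / int
Rule: mixed int/float promotes to float; int/int stays int
Result type: int


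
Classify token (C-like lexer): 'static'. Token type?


Pattern: reserved word
Type: KEYWORD


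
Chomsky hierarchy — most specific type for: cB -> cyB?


LHS has context (more than one symbol) and |LHS| ≤ |RHS|
Classification: Type 1 (Context-Sensitive)


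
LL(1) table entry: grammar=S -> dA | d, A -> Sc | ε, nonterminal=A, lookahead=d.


For [A, d]: 'd' ∈ FIRST(Sc)
Entry: A -> Sc


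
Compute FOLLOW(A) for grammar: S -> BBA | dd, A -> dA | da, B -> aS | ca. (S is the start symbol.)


$ ∈ FOLLOW(S). For each A -> αBβ: add FIRST(β)\{ε} to FOLLOW(B); if β nullable, add FOLLOW(A).
FOLLOW(A) = {$, a, c, d}


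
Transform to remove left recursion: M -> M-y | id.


Left-recursive alternatives: M-y; non-recursive: id
Introduce M': M -> idM', M' -> -yM' | ε


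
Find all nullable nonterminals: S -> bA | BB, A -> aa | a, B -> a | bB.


A nonterminal is nullable iff some alternative derives ε (directly, or every symbol in it is nullable)
Nullable: {}


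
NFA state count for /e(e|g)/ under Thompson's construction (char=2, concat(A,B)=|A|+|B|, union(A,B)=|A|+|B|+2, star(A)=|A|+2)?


Syntax tree has 3 char leaf(s), 1 union(s), 0 star(s)
chars contribute 3×2 = 6; each union adds +2; each star adds +2
Total: 6 + 2 + 0 = 8 states


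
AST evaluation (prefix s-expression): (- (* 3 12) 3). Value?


Evaluate inner: (* 3 12) = 36
Evaluate root: (- 36 3) = 33
Result: 33


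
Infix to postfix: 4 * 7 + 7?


Left to right (same or higher precedence on left)
Postfix: 4 7 * 7 +


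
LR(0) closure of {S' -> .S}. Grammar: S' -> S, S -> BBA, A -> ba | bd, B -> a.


Start: S' -> .S
For each item with dot before a nonterminal B, add B -> .γ for every B-production
Closure: [S' -> .S, S -> .BBA, B -> .a]


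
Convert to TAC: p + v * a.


Break into single-operator statements:
t1 = v * a
t2 = p + t1


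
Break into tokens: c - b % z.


Scan left to right, longest-match per lexeme
Tokens: ID(c), OP(-), ID(b), OP(%), ID(z)


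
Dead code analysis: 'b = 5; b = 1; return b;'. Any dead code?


first assignment to b is overwritten before any read
Dead: 'b = 5'


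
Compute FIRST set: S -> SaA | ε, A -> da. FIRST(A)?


Per alternative of A: FIRST(da) = {d}
FIRST(A) = {d}


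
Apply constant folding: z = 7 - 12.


7 - 12 = -5 at compile time
Optimized: z = -5


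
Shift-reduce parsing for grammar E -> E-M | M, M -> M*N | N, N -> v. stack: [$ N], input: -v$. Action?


'N' (not preceded by M*) is the handle for M -> N
Action: reduce (M -> N)


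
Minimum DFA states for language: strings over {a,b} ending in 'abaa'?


Track the longest suffix of input matching a prefix of 'abaa': 5 classes (prefixes of length 0..4)
Minimal DFA: 5 states


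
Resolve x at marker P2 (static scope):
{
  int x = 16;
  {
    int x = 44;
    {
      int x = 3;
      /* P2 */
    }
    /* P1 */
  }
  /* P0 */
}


x declared in the same block as P2
x = 3


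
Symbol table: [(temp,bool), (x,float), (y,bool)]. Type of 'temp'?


Lookup 'temp' → type bool


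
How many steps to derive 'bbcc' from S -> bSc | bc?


Derivation: S => bSc => bbcc
Steps: 2


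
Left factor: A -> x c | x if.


Common prefix: 'x'
Factored: A -> x A', A' -> c | if


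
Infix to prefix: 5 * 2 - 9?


left-to-right (same/higher precedence on left): tree is (- (* 5 2) 9)
Prefix: - * 5 2 9


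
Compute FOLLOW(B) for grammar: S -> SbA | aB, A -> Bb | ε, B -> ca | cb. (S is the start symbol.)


$ ∈ FOLLOW(S). For each A -> αBβ: add FIRST(β)\{ε} to FOLLOW(B); if β nullable, add FOLLOW(A).
FOLLOW(B) = {$, b}


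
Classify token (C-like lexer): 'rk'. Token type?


Pattern: letter/underscore followed by alphanumerics, not a keyword
Type: IDENTIFIER


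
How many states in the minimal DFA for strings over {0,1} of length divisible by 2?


Track length mod 2: states 0..1, accept at 0
Minimal DFA: 2 states


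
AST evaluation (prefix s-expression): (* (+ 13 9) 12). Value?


Evaluate inner: (+ 13 9) = 22
Evaluate root: (* 22 12) = 264
Result: 264


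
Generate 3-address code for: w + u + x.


Break into single-operator statements:
t1 = w + u
t2 = t1 + x


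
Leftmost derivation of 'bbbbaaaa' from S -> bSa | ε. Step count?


Derivation: S => bSa => bbSaa => bbbSaaa => bbbbSaaaa => bbbbaaaa
Steps: 5


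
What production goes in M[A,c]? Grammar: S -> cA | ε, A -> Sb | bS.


For [A, c]: 'c' ∈ FIRST(Sb)
Entry: A -> Sb


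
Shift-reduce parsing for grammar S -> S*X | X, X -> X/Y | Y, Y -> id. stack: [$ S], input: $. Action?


start symbol S on stack, input exhausted
Action: accept


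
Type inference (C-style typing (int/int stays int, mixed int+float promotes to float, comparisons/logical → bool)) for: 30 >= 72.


Operand types: int >= int
Rule: comparison yields bool
Result type: bool


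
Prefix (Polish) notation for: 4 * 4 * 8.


left-to-right (same/higher precedence on left): tree is (* (* 4 4) 8)
Prefix: * * 4 4 8


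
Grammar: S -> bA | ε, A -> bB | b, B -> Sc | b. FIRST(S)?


Per alternative of S: FIRST(bA) = {b}; FIRST(ε) = {ε}
FIRST(S) = {b, ε}


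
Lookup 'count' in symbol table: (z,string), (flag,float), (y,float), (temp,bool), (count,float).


Lookup 'count' → type float


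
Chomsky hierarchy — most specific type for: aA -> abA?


LHS has context (more than one symbol) and |LHS| ≤ |RHS|
Classification: Type 1 (Context-Sensitive)


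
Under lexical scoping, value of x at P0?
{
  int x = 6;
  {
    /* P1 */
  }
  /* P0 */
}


x declared in the same block as P0
x = 6


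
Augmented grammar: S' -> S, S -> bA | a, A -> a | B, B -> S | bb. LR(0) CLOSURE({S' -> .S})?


Start: S' -> .S
For each item with dot before a nonterminal B, add B -> .γ for every B-production
Closure: [S' -> .S, S -> .bA, S -> .a]


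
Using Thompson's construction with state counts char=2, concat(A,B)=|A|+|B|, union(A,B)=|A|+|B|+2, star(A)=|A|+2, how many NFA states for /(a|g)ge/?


Syntax tree has 4 char leaf(s), 1 union(s), 0 star(s)
chars contribute 4×2 = 8; each union adds +2; each star adds +2
Total: 8 + 2 + 0 = 10 states


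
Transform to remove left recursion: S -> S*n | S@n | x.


Left-recursive alternatives: S*n, S@n; non-recursive: x
Introduce S': S -> xS', S' -> *nS' | @nS' | ε


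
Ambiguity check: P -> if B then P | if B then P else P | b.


dangling else: 'if B then if B then b else b' parses two ways
Ambiguous


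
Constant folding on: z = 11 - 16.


11 - 16 = -5 at compile time
Optimized: z = -5


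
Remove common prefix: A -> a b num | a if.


Common prefix: 'a'
Factored: A -> a A', A' -> b num | if


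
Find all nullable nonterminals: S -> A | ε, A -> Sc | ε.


A nonterminal is nullable iff some alternative derives ε (directly, or every symbol in it is nullable)
Nullable: {A, S}


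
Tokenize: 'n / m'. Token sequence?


Scan left to right, longest-match per lexeme
Tokens: ID(n), OP(/), ID(m)


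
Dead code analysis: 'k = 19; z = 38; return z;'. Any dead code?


k is assigned but never read
Dead: 'k = 19'


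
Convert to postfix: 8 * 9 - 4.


Left to right (same or higher precedence on left)
Postfix: 8 9 * 4 -


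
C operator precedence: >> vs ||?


'>>' is shift (level 8); '||' is logical OR (level 1)
Higher level binds tighter
'>>' has higher precedence than '||'


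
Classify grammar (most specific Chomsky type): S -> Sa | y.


Left-linear: every RHS is a terminal or one nonterminal followed by a terminal
Classification: Type 3 (Regular)


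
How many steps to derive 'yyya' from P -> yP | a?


Derivation: P => yP => yyP => yyyP => yyya
Steps: 4


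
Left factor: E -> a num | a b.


Common prefix: 'a'
Factored: E -> a E', E' -> num | b


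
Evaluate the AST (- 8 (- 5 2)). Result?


Evaluate inner: (- 5 2) = 3
Evaluate root: (- 8 3) = 5
Result: 5


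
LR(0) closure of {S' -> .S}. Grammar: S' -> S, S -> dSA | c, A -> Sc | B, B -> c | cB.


Start: S' -> .S
For each item with dot before a nonterminal B, add B -> .γ for every B-production
Closure: [S' -> .S, S -> .dSA, S -> .c]


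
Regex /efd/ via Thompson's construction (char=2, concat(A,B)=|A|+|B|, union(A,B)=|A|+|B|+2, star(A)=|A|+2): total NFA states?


Syntax tree has 3 char leaf(s), 0 union(s), 0 star(s)
chars contribute 3×2 = 6; each union adds +2; each star adds +2
Total: 6 + 0 + 0 = 6 states
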